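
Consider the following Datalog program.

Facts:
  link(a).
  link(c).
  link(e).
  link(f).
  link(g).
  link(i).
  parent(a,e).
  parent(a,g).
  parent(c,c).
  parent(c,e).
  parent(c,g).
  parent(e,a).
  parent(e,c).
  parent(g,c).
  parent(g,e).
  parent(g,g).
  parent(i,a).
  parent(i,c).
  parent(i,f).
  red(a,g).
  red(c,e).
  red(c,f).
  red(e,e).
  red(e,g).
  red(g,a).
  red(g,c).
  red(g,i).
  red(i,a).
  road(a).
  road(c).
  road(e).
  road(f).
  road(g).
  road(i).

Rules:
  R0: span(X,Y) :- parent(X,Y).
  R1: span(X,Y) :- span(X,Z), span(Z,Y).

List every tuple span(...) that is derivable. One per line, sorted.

span(a,a)
span(a,c)
span(a,e)
span(a,g)
span(c,a)
span(c,c)
span(c,e)
span(c,g)
span(e,a)
span(e,c)
span(e,e)
span(e,g)
span(g,a)
span(g,c)
span(g,e)
span(g,g)
span(i,a)
span(i,c)
span(i,e)
span(i,f)
span(i,g)

round 1: derive span(a,e) via R0 from parent(a,e)
round 1: derive span(a,g) via R0 from parent(a,g)
round 1: derive span(c,c) via R0 from parent(c,c)
round 1: derive span(c,e) via R0 from parent(c,e)
round 1: derive span(c,g) via R0 from parent(c,g)
round 1: derive span(e,a) via R0 from parent(e,a)
round 1: derive span(e,c) via R0 from parent(e,c)
round 1: derive span(g,c) via R0 from parent(g,c)
round 1: derive span(g,e) via R0 from parent(g,e)
round 1: derive span(g,g) via R0 from parent(g,g)
round 1: derive span(i,a) via R0 from parent(i,a)
round 1: derive span(i,c) via R0 from parent(i,c)
round 1: derive span(i,f) via R0 from parent(i,f)
round 2: derive span(a,a) via R1 from span(a,e), span(e,a)
round 2: derive span(a,c) via R1 from span(a,e), span(e,c)
round 2: derive span(c,a) via R1 from span(c,e), span(e,a)
round 2: derive span(e,e) via R1 from span(e,a), span(a,e)
round 2: derive span(e,g) via R1 from span(e,a), span(a,g)
round 2: derive span(g,a) via R1 from span(g,e), span(e,a)
round 2: derive span(i,e) via R1 from span(i,a), span(a,e)
round 2: derive span(i,g) via R1 from span(i,a), span(a,g)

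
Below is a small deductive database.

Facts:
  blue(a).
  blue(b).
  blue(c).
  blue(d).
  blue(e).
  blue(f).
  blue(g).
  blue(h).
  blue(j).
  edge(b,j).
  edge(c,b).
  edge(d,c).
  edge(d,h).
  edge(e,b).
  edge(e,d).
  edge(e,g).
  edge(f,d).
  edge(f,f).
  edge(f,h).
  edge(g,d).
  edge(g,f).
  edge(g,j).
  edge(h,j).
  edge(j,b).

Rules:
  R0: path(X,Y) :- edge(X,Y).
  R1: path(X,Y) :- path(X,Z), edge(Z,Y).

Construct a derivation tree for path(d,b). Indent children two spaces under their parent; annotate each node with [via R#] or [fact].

round 1: derive path(b,j) via R0 from edge(b,j)
round 1: derive path(c,b) via R0 from edge(c,b)
round 1: derive path(d,c) via R0 from edge(d,c)
round 1: derive path(d,h) via R0 from edge(d,h)
round 1: derive path(e,b) via R0 from edge(e,b)
round 1: derive path(e,d) via R0 from edge(e,d)
round 1: derive path(e,g) via R0 from edge(e,g)
round 1: derive path(f,d) via R0 from edge(f,d)
round 1: derive path(f,f) via R0 from edge(f,f)
round 1: derive path(f,h) via R0 from edge(f,h)
round 1: derive path(g,d) via R0 from edge(g,d)
round 1: derive path(g,f) via R0 from edge(g,f)
round 1: derive path(g,j) via R0 from edge(g,j)
round 1: derive path(h,j) via R0 from edge(h,j)
round 1: derive path(j,b) via R0 from edge(j,b)
round 2: derive path(b,b) via R1 from path(b,j), edge(j,b)
round 2: derive path(c,j) via R1 from path(c,b), edge(b,j)
round 2: derive path(d,b) via R1 from path(d,c), edge(c,b)
round 2: derive path(d,j) via R1 from path(d,h), edge(h,j)
round 2: derive path(e,c) via R1 from path(e,d), edge(d,c)
round 2: derive path(e,f) via R1 from path(e,g), edge(g,f)
round 2: derive path(e,h) via R1 from path(e,d), edge(d,h)
round 2: derive path(e,j) via R1 from path(e,b), edge(b,j)
round 2: derive path(f,c) via R1 from path(f,d), edge(d,c)
round 2: derive path(f,j) via R1 from path(f,h), edge(h,j)
round 2: derive path(g,b) via R1 from path(g,j), edge(j,b)
round 2: derive path(g,c) via R1 from path(g,d), edge(d,c)
round 2: derive path(g,h) via R1 from path(g,d), edge(d,h)
round 2: derive path(h,b) via R1 from path(h,j), edge(j,b)
round 2: derive path(j,j) via R1 from path(j,b), edge(b,j)
round 3: derive path(f,b) via R1 from path(f,c), edge(c,b)

path(d,b)  [via R1]
  path(d,c)  [via R0]
    edge(d,c)  [fact]
  edge(c,b)  [fact]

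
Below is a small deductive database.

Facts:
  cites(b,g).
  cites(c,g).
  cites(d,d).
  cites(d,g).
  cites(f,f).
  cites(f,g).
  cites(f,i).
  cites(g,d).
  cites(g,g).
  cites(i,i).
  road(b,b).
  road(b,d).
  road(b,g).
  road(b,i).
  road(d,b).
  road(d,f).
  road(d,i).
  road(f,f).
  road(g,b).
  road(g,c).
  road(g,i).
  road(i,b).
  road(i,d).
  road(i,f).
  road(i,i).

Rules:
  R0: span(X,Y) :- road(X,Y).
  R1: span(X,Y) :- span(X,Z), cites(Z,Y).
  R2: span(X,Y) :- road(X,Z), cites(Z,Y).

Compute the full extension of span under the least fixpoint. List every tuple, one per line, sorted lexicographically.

round 1: derive span(b,b) via R0 from road(b,b)
round 1: derive span(b,d) via R0 from road(b,d)
round 1: derive span(b,g) via R0 from road(b,g)
round 1: derive span(b,i) via R0 from road(b,i)
round 1: derive span(d,b) via R0 from road(d,b)
round 1: derive span(d,f) via R0 from road(d,f)
round 1: derive span(d,i) via R0 from road(d,i)
round 1: derive span(f,f) via R0 from road(f,f)
round 1: derive span(g,b) via R0 from road(g,b)
round 1: derive span(g,c) via R0 from road(g,c)
round 1: derive span(g,i) via R0 from road(g,i)
round 1: derive span(i,b) via R0 from road(i,b)
round 1: derive span(i,d) via R0 from road(i,d)
round 1: derive span(i,f) via R0 from road(i,f)
round 1: derive span(i,i) via R0 from road(i,i)
round 1: derive span(d,g) via R2 from road(d,b), cites(b,g)
round 1: derive span(f,g) via R2 from road(f,f), cites(f,g)
round 1: derive span(f,i) via R2 from road(f,f), cites(f,i)
round 1: derive span(g,g) via R2 from road(g,b), cites(b,g)
round 1: derive span(i,g) via R2 from road(i,b), cites(b,g)
round 2: derive span(d,d) via R1 from span(d,g), cites(g,d)
round 2: derive span(f,d) via R1 from span(f,g), cites(g,d)
round 2: derive span(g,d) via R1 from span(g,g), cites(g,d)

span(b,b)
span(b,d)
span(b,g)
span(b,i)
span(d,b)
span(d,d)
span(d,f)
span(d,g)
span(d,i)
span(f,d)
span(f,f)
span(f,g)
span(f,i)
span(g,b)
span(g,c)
span(g,d)
span(g,g)
span(g,i)
span(i,b)
span(i,d)
span(i,f)
span(i,g)
span(i,i)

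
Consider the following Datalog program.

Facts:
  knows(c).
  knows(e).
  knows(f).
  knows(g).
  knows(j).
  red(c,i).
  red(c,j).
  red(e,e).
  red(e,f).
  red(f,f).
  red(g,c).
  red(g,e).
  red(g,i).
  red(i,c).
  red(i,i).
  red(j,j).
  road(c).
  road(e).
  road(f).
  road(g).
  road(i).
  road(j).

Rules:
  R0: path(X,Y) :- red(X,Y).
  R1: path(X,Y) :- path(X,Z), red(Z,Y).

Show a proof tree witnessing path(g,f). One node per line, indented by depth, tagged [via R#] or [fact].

path(g,f)  [via R1]
  path(g,e)  [via R0]
    red(g,e)  [fact]
  red(e,f)  [fact]

round 1: derive path(c,i) via R0 from red(c,i)
round 1: derive path(c,j) via R0 from red(c,j)
round 1: derive path(e,e) via R0 from red(e,e)
round 1: derive path(e,f) via R0 from red(e,f)
round 1: derive path(f,f) via R0 from red(f,f)
round 1: derive path(g,c) via R0 from red(g,c)
round 1: derive path(g,e) via R0 from red(g,e)
round 1: derive path(g,i) via R0 from red(g,i)
round 1: derive path(i,c) via R0 from red(i,c)
round 1: derive path(i,i) via R0 from red(i,i)
round 1: derive path(j,j) via R0 from red(j,j)
round 2: derive path(c,c) via R1 from path(c,i), red(i,c)
round 2: derive path(g,f) via R1 from path(g,e), red(e,f)
round 2: derive path(g,j) via R1 from path(g,c), red(c,j)
round 2: derive path(i,j) via R1 from path(i,c), red(c,j)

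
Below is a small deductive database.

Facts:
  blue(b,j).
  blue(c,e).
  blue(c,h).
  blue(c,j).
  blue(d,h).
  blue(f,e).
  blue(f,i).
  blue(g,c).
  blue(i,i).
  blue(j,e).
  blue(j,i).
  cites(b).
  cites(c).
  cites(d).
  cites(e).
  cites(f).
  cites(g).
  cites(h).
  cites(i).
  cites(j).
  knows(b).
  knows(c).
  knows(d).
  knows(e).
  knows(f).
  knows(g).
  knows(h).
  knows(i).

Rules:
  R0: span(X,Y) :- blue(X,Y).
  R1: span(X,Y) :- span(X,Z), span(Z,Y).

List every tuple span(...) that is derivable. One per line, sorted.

span(b,e)
span(b,i)
span(b,j)
span(c,e)
span(c,h)
span(c,i)
span(c,j)
span(d,h)
span(f,e)
span(f,i)
span(g,c)
span(g,e)
span(g,h)
span(g,i)
span(g,j)
span(i,i)
span(j,e)
span(j,i)

round 1: derive span(b,j) via R0 from blue(b,j)
round 1: derive span(c,e) via R0 from blue(c,e)
round 1: derive span(c,h) via R0 from blue(c,h)
round 1: derive span(c,j) via R0 from blue(c,j)
round 1: derive span(d,h) via R0 from blue(d,h)
round 1: derive span(f,e) via R0 from blue(f,e)
round 1: derive span(f,i) via R0 from blue(f,i)
round 1: derive span(g,c) via R0 from blue(g,c)
round 1: derive span(i,i) via R0 from blue(i,i)
round 1: derive span(j,e) via R0 from blue(j,e)
round 1: derive span(j,i) via R0 from blue(j,i)
round 2: derive span(b,e) via R1 from span(b,j), span(j,e)
round 2: derive span(b,i) via R1 from span(b,j), span(j,i)
round 2: derive span(c,i) via R1 from span(c,j), span(j,i)
round 2: derive span(g,e) via R1 from span(g,c), span(c,e)
round 2: derive span(g,h) via R1 from span(g,c), span(c,h)
round 2: derive span(g,j) via R1 from span(g,c), span(c,j)
round 3: derive span(g,i) via R1 from span(g,c), span(c,i)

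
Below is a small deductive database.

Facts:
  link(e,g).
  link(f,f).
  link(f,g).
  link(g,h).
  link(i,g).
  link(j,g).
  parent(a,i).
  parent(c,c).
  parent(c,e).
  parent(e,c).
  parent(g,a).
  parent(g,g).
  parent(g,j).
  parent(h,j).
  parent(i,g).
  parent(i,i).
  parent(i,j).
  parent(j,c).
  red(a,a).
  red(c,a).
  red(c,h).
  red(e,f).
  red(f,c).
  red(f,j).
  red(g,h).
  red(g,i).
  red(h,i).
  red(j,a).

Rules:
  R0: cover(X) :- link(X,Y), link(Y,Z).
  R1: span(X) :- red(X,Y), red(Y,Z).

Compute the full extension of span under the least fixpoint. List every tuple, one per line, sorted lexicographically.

round 1: derive span(a) via R1 from red(a,a), red(a,a)
round 1: derive span(c) via R1 from red(c,a), red(a,a)
round 1: derive span(e) via R1 from red(e,f), red(f,c)
round 1: derive span(f) via R1 from red(f,c), red(c,a)
round 1: derive span(g) via R1 from red(g,h), red(h,i)
round 1: derive span(j) via R1 from red(j,a), red(a,a)

span(a)
span(c)
span(e)
span(f)
span(g)
span(j)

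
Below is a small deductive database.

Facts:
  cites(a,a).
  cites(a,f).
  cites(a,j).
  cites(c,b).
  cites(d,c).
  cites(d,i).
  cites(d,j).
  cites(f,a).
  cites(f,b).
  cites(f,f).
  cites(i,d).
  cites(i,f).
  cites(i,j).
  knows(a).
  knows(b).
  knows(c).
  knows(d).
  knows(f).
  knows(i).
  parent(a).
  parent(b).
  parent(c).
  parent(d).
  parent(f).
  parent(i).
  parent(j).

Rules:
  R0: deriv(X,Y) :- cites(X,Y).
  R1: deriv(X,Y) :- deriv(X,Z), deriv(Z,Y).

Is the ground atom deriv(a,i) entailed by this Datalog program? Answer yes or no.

round 1: derive deriv(a,a) via R0 from cites(a,a)
round 1: derive deriv(a,f) via R0 from cites(a,f)
round 1: derive deriv(a,j) via R0 from cites(a,j)
round 1: derive deriv(c,b) via R0 from cites(c,b)
round 1: derive deriv(d,c) via R0 from cites(d,c)
round 1: derive deriv(d,i) via R0 from cites(d,i)
round 1: derive deriv(d,j) via R0 from cites(d,j)
round 1: derive deriv(f,a) via R0 from cites(f,a)
round 1: derive deriv(f,b) via R0 from cites(f,b)
round 1: derive deriv(f,f) via R0 from cites(f,f)
round 1: derive deriv(i,d) via R0 from cites(i,d)
round 1: derive deriv(i,f) via R0 from cites(i,f)
round 1: derive deriv(i,j) via R0 from cites(i,j)
round 2: derive deriv(a,b) via R1 from deriv(a,f), deriv(f,b)
round 2: derive deriv(d,b) via R1 from deriv(d,c), deriv(c,b)
round 2: derive deriv(d,d) via R1 from deriv(d,i), deriv(i,d)
round 2: derive deriv(d,f) via R1 from deriv(d,i), deriv(i,f)
round 2: derive deriv(f,j) via R1 from deriv(f,a), deriv(a,j)
round 2: derive deriv(i,a) via R1 from deriv(i,f), deriv(f,a)
round 2: derive deriv(i,b) via R1 from deriv(i,f), deriv(f,b)
round 2: derive deriv(i,c) via R1 from deriv(i,d), deriv(d,c)
round 2: derive deriv(i,i) via R1 from deriv(i,d), deriv(d,i)
round 3: derive deriv(d,a) via R1 from deriv(d,f), deriv(f,a)

no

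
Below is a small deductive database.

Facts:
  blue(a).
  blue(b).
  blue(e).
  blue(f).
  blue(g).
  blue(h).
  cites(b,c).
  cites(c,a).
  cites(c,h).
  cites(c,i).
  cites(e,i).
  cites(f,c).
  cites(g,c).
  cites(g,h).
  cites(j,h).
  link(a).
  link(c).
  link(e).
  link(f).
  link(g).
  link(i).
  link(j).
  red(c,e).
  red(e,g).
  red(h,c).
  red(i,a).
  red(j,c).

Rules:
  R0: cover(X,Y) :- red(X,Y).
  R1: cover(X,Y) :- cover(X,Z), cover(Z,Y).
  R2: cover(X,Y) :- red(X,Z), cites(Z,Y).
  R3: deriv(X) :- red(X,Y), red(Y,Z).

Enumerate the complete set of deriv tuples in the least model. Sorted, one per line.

deriv(c)
deriv(h)
deriv(j)

round 1: derive deriv(c) via R3 from red(c,e), red(e,g)
round 1: derive deriv(h) via R3 from red(h,c), red(c,e)
round 1: derive deriv(j) via R3 from red(j,c), red(c,e)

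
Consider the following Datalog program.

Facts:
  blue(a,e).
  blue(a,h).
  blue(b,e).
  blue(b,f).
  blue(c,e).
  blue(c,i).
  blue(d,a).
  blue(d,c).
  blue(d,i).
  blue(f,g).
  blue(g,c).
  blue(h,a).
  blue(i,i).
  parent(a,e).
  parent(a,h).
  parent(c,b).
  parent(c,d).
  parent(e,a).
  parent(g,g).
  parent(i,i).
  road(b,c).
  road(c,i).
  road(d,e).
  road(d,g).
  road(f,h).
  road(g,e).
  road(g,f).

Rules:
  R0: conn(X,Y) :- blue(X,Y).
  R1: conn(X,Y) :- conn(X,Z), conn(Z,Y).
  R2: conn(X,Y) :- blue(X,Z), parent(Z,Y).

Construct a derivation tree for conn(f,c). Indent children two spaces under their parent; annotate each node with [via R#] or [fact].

conn(f,c)  [via R1]
  conn(f,g)  [via R0]
    blue(f,g)  [fact]
  conn(g,c)  [via R0]
    blue(g,c)  [fact]

round 1: derive conn(a,e) via R0 from blue(a,e)
round 1: derive conn(a,h) via R0 from blue(a,h)
round 1: derive conn(b,e) via R0 from blue(b,e)
round 1: derive conn(b,f) via R0 from blue(b,f)
round 1: derive conn(c,e) via R0 from blue(c,e)
round 1: derive conn(c,i) via R0 from blue(c,i)
round 1: derive conn(d,a) via R0 from blue(d,a)
round 1: derive conn(d,c) via R0 from blue(d,c)
round 1: derive conn(d,i) via R0 from blue(d,i)
round 1: derive conn(f,g) via R0 from blue(f,g)
round 1: derive conn(g,c) via R0 from blue(g,c)
round 1: derive conn(h,a) via R0 from blue(h,a)
round 1: derive conn(i,i) via R0 from blue(i,i)
round 1: derive conn(a,a) via R2 from blue(a,e), parent(e,a)
round 1: derive conn(b,a) via R2 from blue(b,e), parent(e,a)
round 1: derive conn(c,a) via R2 from blue(c,e), parent(e,a)
round 1: derive conn(d,b) via R2 from blue(d,c), parent(c,b)
round 1: derive conn(d,d) via R2 from blue(d,c), parent(c,d)
round 1: derive conn(d,e) via R2 from blue(d,a), parent(a,e)
round 1: derive conn(d,h) via R2 from blue(d,a), parent(a,h)
round 1: derive conn(g,b) via R2 from blue(g,c), parent(c,b)
round 1: derive conn(g,d) via R2 from blue(g,c), parent(c,d)
round 1: derive conn(h,e) via R2 from blue(h,a), parent(a,e)
round 1: derive conn(h,h) via R2 from blue(h,a), parent(a,h)
round 2: derive conn(b,g) via R1 from conn(b,f), conn(f,g)
round 2: derive conn(b,h) via R1 from conn(b,a), conn(a,h)
round 2: derive conn(c,h) via R1 from conn(c,a), conn(a,h)
round 2: derive conn(d,f) via R1 from conn(d,b), conn(b,f)
round 2: derive conn(f,b) via R1 from conn(f,g), conn(g,b)
round 2: derive conn(f,c) via R1 from conn(f,g), conn(g,c)
round 2: derive conn(f,d) via R1 from conn(f,g), conn(g,d)
round 2: derive conn(g,a) via R1 from conn(g,b), conn(b,a)
round 2: derive conn(g,e) via R1 from conn(g,b), conn(b,e)
round 2: derive conn(g,f) via R1 from conn(g,b), conn(b,f)
round 2: derive conn(g,h) via R1 from conn(g,d), conn(d,h)
round 2: derive conn(g,i) via R1 from conn(g,c), conn(c,i)
round 3: derive conn(b,b) via R1 from conn(b,f), conn(f,b)
round 3: derive conn(b,c) via R1 from conn(b,f), conn(f,c)
round 3: derive conn(b,d) via R1 from conn(b,f), conn(f,d)
round 3: derive conn(b,i) via R1 from conn(b,g), conn(g,i)
round 3: derive conn(d,g) via R1 from conn(d,b), conn(b,g)
round 3: derive conn(f,a) via R1 from conn(f,b), conn(b,a)
round 3: derive conn(f,e) via R1 from conn(f,b), conn(b,e)
round 3: derive conn(f,f) via R1 from conn(f,b), conn(b,f)
round 3: derive conn(f,h) via R1 from conn(f,b), conn(b,h)
round 3: derive conn(f,i) via R1 from conn(f,c), conn(c,i)
round 3: derive conn(g,g) via R1 from conn(g,b), conn(b,g)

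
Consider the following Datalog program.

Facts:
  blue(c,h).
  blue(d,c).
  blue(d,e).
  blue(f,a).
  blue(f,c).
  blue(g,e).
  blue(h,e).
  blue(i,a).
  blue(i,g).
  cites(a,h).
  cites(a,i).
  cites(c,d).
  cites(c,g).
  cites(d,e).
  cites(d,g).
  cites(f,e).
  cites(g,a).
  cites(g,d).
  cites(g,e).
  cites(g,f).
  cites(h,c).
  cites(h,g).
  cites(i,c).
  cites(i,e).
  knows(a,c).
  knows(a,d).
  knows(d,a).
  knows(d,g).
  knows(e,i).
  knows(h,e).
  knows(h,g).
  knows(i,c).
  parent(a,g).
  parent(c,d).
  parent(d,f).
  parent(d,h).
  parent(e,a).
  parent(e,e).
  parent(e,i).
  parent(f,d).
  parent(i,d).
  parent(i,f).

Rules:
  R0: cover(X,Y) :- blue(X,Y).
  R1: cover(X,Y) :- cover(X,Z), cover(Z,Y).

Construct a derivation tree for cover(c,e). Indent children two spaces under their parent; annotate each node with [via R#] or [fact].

cover(c,e)  [via R1]
  cover(c,h)  [via R0]
    blue(c,h)  [fact]
  cover(h,e)  [via R0]
    blue(h,e)  [fact]

round 1: derive cover(c,h) via R0 from blue(c,h)
round 1: derive cover(d,c) via R0 from blue(d,c)
round 1: derive cover(d,e) via R0 from blue(d,e)
round 1: derive cover(f,a) via R0 from blue(f,a)
round 1: derive cover(f,c) via R0 from blue(f,c)
round 1: derive cover(g,e) via R0 from blue(g,e)
round 1: derive cover(h,e) via R0 from blue(h,e)
round 1: derive cover(i,a) via R0 from blue(i,a)
round 1: derive cover(i,g) via R0 from blue(i,g)
round 2: derive cover(c,e) via R1 from cover(c,h), cover(h,e)
round 2: derive cover(d,h) via R1 from cover(d,c), cover(c,h)
round 2: derive cover(f,h) via R1 from cover(f,c), cover(c,h)
round 2: derive cover(i,e) via R1 from cover(i,g), cover(g,e)
round 3: derive cover(f,e) via R1 from cover(f,c), cover(c,e)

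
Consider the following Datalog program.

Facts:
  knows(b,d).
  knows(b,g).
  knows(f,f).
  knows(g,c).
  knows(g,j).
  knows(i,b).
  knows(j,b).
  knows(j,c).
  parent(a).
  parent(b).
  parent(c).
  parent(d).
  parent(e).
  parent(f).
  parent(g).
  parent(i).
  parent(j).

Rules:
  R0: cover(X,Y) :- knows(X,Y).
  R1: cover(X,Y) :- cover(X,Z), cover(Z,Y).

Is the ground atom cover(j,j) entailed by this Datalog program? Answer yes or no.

round 1: derive cover(b,d) via R0 from knows(b,d)
round 1: derive cover(b,g) via R0 from knows(b,g)
round 1: derive cover(f,f) via R0 from knows(f,f)
round 1: derive cover(g,c) via R0 from knows(g,c)
round 1: derive cover(g,j) via R0 from knows(g,j)
round 1: derive cover(i,b) via R0 from knows(i,b)
round 1: derive cover(j,b) via R0 from knows(j,b)
round 1: derive cover(j,c) via R0 from knows(j,c)
round 2: derive cover(b,c) via R1 from cover(b,g), cover(g,c)
round 2: derive cover(b,j) via R1 from cover(b,g), cover(g,j)
round 2: derive cover(g,b) via R1 from cover(g,j), cover(j,b)
round 2: derive cover(i,d) via R1 from cover(i,b), cover(b,d)
round 2: derive cover(i,g) via R1 from cover(i,b), cover(b,g)
round 2: derive cover(j,d) via R1 from cover(j,b), cover(b,d)
round 2: derive cover(j,g) via R1 from cover(j,b), cover(b,g)
round 3: derive cover(b,b) via R1 from cover(b,g), cover(g,b)
round 3: derive cover(g,d) via R1 from cover(g,b), cover(b,d)
round 3: derive cover(g,g) via R1 from cover(g,b), cover(b,g)
round 3: derive cover(i,c) via R1 from cover(i,b), cover(b,c)
round 3: derive cover(i,j) via R1 from cover(i,b), cover(b,j)
round 3: derive cover(j,j) via R1 from cover(j,b), cover(b,j)

yes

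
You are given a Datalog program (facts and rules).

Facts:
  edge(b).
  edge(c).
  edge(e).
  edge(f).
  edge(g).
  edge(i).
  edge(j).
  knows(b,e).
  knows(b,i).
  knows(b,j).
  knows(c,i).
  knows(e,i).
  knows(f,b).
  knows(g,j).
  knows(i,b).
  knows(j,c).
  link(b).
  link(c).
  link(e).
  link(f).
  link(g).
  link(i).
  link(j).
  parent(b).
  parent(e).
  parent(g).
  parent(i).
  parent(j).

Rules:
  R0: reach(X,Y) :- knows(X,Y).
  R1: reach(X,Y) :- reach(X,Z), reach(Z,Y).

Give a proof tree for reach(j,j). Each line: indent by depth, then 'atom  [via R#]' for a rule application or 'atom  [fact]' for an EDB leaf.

reach(j,j)  [via R1]
  reach(j,i)  [via R1]
    reach(j,c)  [via R0]
      knows(j,c)  [fact]
    reach(c,i)  [via R0]
      knows(c,i)  [fact]
  reach(i,j)  [via R1]
    reach(i,b)  [via R0]
      knows(i,b)  [fact]
    reach(b,j)  [via R0]
      knows(b,j)  [fact]

round 1: derive reach(b,e) via R0 from knows(b,e)
round 1: derive reach(b,i) via R0 from knows(b,i)
round 1: derive reach(b,j) via R0 from knows(b,j)
round 1: derive reach(c,i) via R0 from knows(c,i)
round 1: derive reach(e,i) via R0 from knows(e,i)
round 1: derive reach(f,b) via R0 from knows(f,b)
round 1: derive reach(g,j) via R0 from knows(g,j)
round 1: derive reach(i,b) via R0 from knows(i,b)
round 1: derive reach(j,c) via R0 from knows(j,c)
round 2: derive reach(b,b) via R1 from reach(b,i), reach(i,b)
round 2: derive reach(b,c) via R1 from reach(b,j), reach(j,c)
round 2: derive reach(c,b) via R1 from reach(c,i), reach(i,b)
round 2: derive reach(e,b) via R1 from reach(e,i), reach(i,b)
round 2: derive reach(f,e) via R1 from reach(f,b), reach(b,e)
round 2: derive reach(f,i) via R1 from reach(f,b), reach(b,i)
round 2: derive reach(f,j) via R1 from reach(f,b), reach(b,j)
round 2: derive reach(g,c) via R1 from reach(g,j), reach(j,c)
round 2: derive reach(i,e) via R1 from reach(i,b), reach(b,e)
round 2: derive reach(i,i) via R1 from reach(i,b), reach(b,i)
round 2: derive reach(i,j) via R1 from reach(i,b), reach(b,j)
round 2: derive reach(j,i) via R1 from reach(j,c), reach(c,i)
round 3: derive reach(c,c) via R1 from reach(c,b), reach(b,c)
round 3: derive reach(c,e) via R1 from reach(c,b), reach(b,e)
round 3: derive reach(c,j) via R1 from reach(c,b), reach(b,j)
round 3: derive reach(e,c) via R1 from reach(e,b), reach(b,c)
round 3: derive reach(e,e) via R1 from reach(e,b), reach(b,e)
round 3: derive reach(e,j) via R1 from reach(e,b), reach(b,j)
round 3: derive reach(f,c) via R1 from reach(f,b), reach(b,c)
round 3: derive reach(g,b) via R1 from reach(g,c), reach(c,b)
round 3: derive reach(g,i) via R1 from reach(g,c), reach(c,i)
round 3: derive reach(i,c) via R1 from reach(i,b), reach(b,c)
round 3: derive reach(j,b) via R1 from reach(j,c), reach(c,b)
round 3: derive reach(j,e) via R1 from reach(j,i), reach(i,e)
round 3: derive reach(j,j) via R1 from reach(j,i), reach(i,j)
round 4: derive reach(g,e) via R1 from reach(g,b), reach(b,e)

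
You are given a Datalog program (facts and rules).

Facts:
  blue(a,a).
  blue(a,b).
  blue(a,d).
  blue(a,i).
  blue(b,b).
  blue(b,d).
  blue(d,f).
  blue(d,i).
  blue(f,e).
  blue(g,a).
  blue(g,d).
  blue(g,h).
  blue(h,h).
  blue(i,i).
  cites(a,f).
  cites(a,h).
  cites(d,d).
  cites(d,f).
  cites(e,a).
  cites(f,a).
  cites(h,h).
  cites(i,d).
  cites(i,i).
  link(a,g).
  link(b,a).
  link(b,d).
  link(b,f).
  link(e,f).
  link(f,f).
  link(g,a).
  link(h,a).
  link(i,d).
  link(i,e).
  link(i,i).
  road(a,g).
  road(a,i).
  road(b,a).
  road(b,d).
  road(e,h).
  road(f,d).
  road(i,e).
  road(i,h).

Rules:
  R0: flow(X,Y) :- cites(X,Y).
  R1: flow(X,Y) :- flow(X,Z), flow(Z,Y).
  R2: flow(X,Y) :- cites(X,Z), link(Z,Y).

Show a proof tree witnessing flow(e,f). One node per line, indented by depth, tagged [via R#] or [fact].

flow(e,f)  [via R1]
  flow(e,a)  [via R0]
    cites(e,a)  [fact]
  flow(a,f)  [via R0]
    cites(a,f)  [fact]

round 1: derive flow(a,f) via R0 from cites(a,f)
round 1: derive flow(a,h) via R0 from cites(a,h)
round 1: derive flow(d,d) via R0 from cites(d,d)
round 1: derive flow(d,f) via R0 from cites(d,f)
round 1: derive flow(e,a) via R0 from cites(e,a)
round 1: derive flow(f,a) via R0 from cites(f,a)
round 1: derive flow(h,h) via R0 from cites(h,h)
round 1: derive flow(i,d) via R0 from cites(i,d)
round 1: derive flow(i,i) via R0 from cites(i,i)
round 1: derive flow(a,a) via R2 from cites(a,h), link(h,a)
round 1: derive flow(e,g) via R2 from cites(e,a), link(a,g)
round 1: derive flow(f,g) via R2 from cites(f,a), link(a,g)
round 1: derive flow(h,a) via R2 from cites(h,h), link(h,a)
round 1: derive flow(i,e) via R2 from cites(i,i), link(i,e)
round 2: derive flow(a,g) via R1 from flow(a,f), flow(f,g)
round 2: derive flow(d,a) via R1 from flow(d,f), flow(f,a)
round 2: derive flow(d,g) via R1 from flow(d,f), flow(f,g)
round 2: derive flow(e,f) via R1 from flow(e,a), flow(a,f)
round 2: derive flow(e,h) via R1 from flow(e,a), flow(a,h)
round 2: derive flow(f,f) via R1 from flow(f,a), flow(a,f)
round 2: derive flow(f,h) via R1 from flow(f,a), flow(a,h)
round 2: derive flow(h,f) via R1 from flow(h,a), flow(a,f)
round 2: derive flow(i,a) via R1 from flow(i,e), flow(e,a)
round 2: derive flow(i,f) via R1 from flow(i,d), flow(d,f)
round 2: derive flow(i,g) via R1 from flow(i,e), flow(e,g)
round 3: derive flow(d,h) via R1 from flow(d,a), flow(a,h)
round 3: derive flow(h,g) via R1 from flow(h,a), flow(a,g)
round 3: derive flow(i,h) via R1 from flow(i,a), flow(a,h)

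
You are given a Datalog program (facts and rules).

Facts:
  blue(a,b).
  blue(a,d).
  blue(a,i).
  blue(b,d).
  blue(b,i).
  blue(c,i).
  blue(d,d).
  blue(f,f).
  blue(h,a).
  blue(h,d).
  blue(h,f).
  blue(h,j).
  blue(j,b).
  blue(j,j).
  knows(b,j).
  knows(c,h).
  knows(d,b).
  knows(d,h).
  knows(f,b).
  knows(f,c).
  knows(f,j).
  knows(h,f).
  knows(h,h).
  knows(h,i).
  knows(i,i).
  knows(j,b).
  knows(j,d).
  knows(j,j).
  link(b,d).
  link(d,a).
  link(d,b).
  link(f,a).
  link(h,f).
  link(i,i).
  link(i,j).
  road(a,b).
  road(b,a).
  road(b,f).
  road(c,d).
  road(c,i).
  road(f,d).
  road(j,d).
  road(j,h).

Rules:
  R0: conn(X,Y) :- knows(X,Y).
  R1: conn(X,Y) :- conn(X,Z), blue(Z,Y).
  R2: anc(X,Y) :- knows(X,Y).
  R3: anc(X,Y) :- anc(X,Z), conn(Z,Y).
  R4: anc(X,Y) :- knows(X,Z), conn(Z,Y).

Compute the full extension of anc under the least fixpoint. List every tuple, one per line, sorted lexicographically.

anc(b,a)
anc(b,b)
anc(b,c)
anc(b,d)
anc(b,f)
anc(b,h)
anc(b,i)
anc(b,j)
anc(c,a)
anc(c,b)
anc(c,c)
anc(c,d)
anc(c,f)
anc(c,h)
anc(c,i)
anc(c,j)
anc(d,a)
anc(d,b)
anc(d,c)
anc(d,d)
anc(d,f)
anc(d,h)
anc(d,i)
anc(d,j)
anc(f,a)
anc(f,b)
anc(f,c)
anc(f,d)
anc(f,f)
anc(f,h)
anc(f,i)
anc(f,j)
anc(h,a)
anc(h,b)
anc(h,c)
anc(h,d)
anc(h,f)
anc(h,h)
anc(h,i)
anc(h,j)
anc(i,i)
anc(j,a)
anc(j,b)
anc(j,c)
anc(j,d)
anc(j,f)
anc(j,h)
anc(j,i)
anc(j,j)

round 1: derive conn(b,j) via R0 from knows(b,j)
round 1: derive conn(c,h) via R0 from knows(c,h)
round 1: derive conn(d,b) via R0 from knows(d,b)
round 1: derive conn(d,h) via R0 from knows(d,h)
round 1: derive conn(f,b) via R0 from knows(f,b)
round 1: derive conn(f,c) via R0 from knows(f,c)
round 1: derive conn(f,j) via R0 from knows(f,j)
round 1: derive conn(h,f) via R0 from knows(h,f)
round 1: derive conn(h,h) via R0 from knows(h,h)
round 1: derive conn(h,i) via R0 from knows(h,i)
round 1: derive conn(i,i) via R0 from knows(i,i)
round 1: derive conn(j,b) via R0 from knows(j,b)
round 1: derive conn(j,d) via R0 from knows(j,d)
round 1: derive conn(j,j) via R0 from knows(j,j)
round 1: derive anc(b,j) via R2 from knows(b,j)
round 1: derive anc(c,h) via R2 from knows(c,h)
round 1: derive anc(d,b) via R2 from knows(d,b)
round 1: derive anc(d,h) via R2 from knows(d,h)
round 1: derive anc(f,b) via R2 from knows(f,b)
round 1: derive anc(f,c) via R2 from knows(f,c)
round 1: derive anc(f,j) via R2 from knows(f,j)
round 1: derive anc(h,f) via R2 from knows(h,f)
round 1: derive anc(h,h) via R2 from knows(h,h)
round 1: derive anc(h,i) via R2 from knows(h,i)
round 1: derive anc(i,i) via R2 from knows(i,i)
round 1: derive anc(j,b) via R2 from knows(j,b)
round 1: derive anc(j,d) via R2 from knows(j,d)
round 1: derive anc(j,j) via R2 from knows(j,j)
round 2: derive conn(b,b) via R1 from conn(b,j), blue(j,b)
round 2: derive conn(c,a) via R1 from conn(c,h), blue(h,a)
round 2: derive conn(c,d) via R1 from conn(c,h), blue(h,d)
round 2: derive conn(c,f) via R1 from conn(c,h), blue(h,f)
round 2: derive conn(c,j) via R1 from conn(c,h), blue(h,j)
round 2: derive conn(d,a) via R1 from conn(d,h), blue(h,a)
round 2: derive conn(d,d) via R1 from conn(d,b), blue(b,d)
round 2: derive conn(d,f) via R1 from conn(d,h), blue(h,f)
round 2: derive conn(d,i) via R1 from conn(d,b), blue(b,i)
round 2: derive conn(d,j) via R1 from conn(d,h), blue(h,j)
round 2: derive conn(f,d) via R1 from conn(f,b), blue(b,d)
round 2: derive conn(f,i) via R1 from conn(f,b), blue(b,i)
round 2: derive conn(h,a) via R1 from conn(h,h), blue(h,a)
round 2: derive conn(h,d) via R1 from conn(h,h), blue(h,d)
round 2: derive conn(h,j) via R1 from conn(h,h), blue(h,j)
round 2: derive conn(j,i) via R1 from conn(j,b), blue(b,i)
round 2: derive anc(b,b) via R3 from anc(b,j), conn(j,b)
round 2: derive anc(b,d) via R3 from anc(b,j), conn(j,d)
round 2: derive anc(c,f) via R3 from anc(c,h), conn(h,f)
round 2: derive anc(c,i) via R3 from anc(c,h), conn(h,i)
round 2: derive anc(d,f) via R3 from anc(d,h), conn(h,f)
round 2: derive anc(d,i) via R3 from anc(d,h), conn(h,i)
round 2: derive anc(d,j) via R3 from anc(d,b), conn(b,j)
round 2: derive anc(f,d) via R3 from anc(f,j), conn(j,d)
round 2: derive anc(f,h) via R3 from anc(f,c), conn(c,h)
round 2: derive anc(h,b) via R3 from anc(h,f), conn(f,b)
round 2: derive anc(h,c) via R3 from anc(h,f), conn(f,c)
round 2: derive anc(h,j) via R3 from anc(h,f), conn(f,j)
round 2: derive anc(j,h) via R3 from anc(j,d), conn(d,h)
round 3: derive conn(b,d) via R1 from conn(b,b), blue(b,d)
round 3: derive conn(b,i) via R1 from conn(b,b), blue(b,i)
round 3: derive conn(c,b) via R1 from conn(c,a), blue(a,b)
round 3: derive conn(c,i) via R1 from conn(c,a), blue(a,i)
round 3: derive conn(h,b) via R1 from conn(h,a), blue(a,b)
round 3: derive anc(b,a) via R3 from anc(b,d), conn(d,a)
round 3: derive anc(b,f) via R3 from anc(b,d), conn(d,f)
round 3: derive anc(b,h) via R3 from anc(b,d), conn(d,h)
round 3: derive anc(b,i) via R3 from anc(b,d), conn(d,i)
round 3: derive anc(c,a) via R3 from anc(c,h), conn(h,a)
round 3: derive anc(c,b) via R3 from anc(c,f), conn(f,b)
round 3: derive anc(c,c) via R3 from anc(c,f), conn(f,c)
round 3: derive anc(c,d) via R3 from anc(c,f), conn(f,d)
round 3: derive anc(c,j) via R3 from anc(c,f), conn(f,j)
round 3: derive anc(d,a) via R3 from anc(d,h), conn(h,a)
round 3: derive anc(d,c) via R3 from anc(d,f), conn(f,c)
round 3: derive anc(d,d) via R3 from anc(d,f), conn(f,d)
round 3: derive anc(f,a) via R3 from anc(f,c), conn(c,a)
round 3: derive anc(f,f) via R3 from anc(f,c), conn(c,f)
round 3: derive anc(f,i) via R3 from anc(f,d), conn(d,i)
round 3: derive anc(h,a) via R3 from anc(h,c), conn(c,a)
round 3: derive anc(h,d) via R3 from anc(h,c), conn(c,d)
round 3: derive anc(j,a) via R3 from anc(j,d), conn(d,a)
round 3: derive anc(j,f) via R3 from anc(j,d), conn(d,f)
round 3: derive anc(j,i) via R3 from anc(j,d), conn(d,i)
round 4: derive anc(b,c) via R3 from anc(b,f), conn(f,c)
round 4: derive anc(j,c) via R3 from anc(j,f), conn(f,c)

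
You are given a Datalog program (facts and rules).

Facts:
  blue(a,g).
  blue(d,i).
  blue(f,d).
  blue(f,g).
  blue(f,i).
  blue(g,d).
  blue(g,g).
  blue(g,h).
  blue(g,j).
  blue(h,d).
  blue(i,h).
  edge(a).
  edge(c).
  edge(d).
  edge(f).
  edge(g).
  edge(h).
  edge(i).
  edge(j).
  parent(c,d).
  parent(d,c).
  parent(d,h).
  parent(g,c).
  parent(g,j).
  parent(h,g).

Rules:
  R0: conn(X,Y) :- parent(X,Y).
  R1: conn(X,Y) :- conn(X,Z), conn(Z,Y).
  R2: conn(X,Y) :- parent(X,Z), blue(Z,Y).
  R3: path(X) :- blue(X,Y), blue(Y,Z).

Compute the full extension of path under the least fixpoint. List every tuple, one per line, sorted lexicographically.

round 1: derive path(a) via R3 from blue(a,g), blue(g,d)
round 1: derive path(d) via R3 from blue(d,i), blue(i,h)
round 1: derive path(f) via R3 from blue(f,d), blue(d,i)
round 1: derive path(g) via R3 from blue(g,d), blue(d,i)
round 1: derive path(h) via R3 from blue(h,d), blue(d,i)
round 1: derive path(i) via R3 from blue(i,h), blue(h,d)

path(a)
path(d)
path(f)
path(g)
path(h)
path(i)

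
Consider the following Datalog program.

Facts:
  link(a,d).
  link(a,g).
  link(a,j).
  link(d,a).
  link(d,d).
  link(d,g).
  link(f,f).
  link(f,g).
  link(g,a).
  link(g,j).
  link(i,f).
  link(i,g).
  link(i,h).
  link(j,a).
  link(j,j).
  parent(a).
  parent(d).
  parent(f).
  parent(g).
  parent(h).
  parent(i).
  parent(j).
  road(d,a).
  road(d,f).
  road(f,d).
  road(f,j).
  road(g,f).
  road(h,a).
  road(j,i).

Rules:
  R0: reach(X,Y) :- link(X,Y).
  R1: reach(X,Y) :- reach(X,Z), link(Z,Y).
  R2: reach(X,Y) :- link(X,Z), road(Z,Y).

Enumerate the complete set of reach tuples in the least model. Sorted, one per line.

reach(a,a)
reach(a,d)
reach(a,f)
reach(a,g)
reach(a,h)
reach(a,i)
reach(a,j)
reach(d,a)
reach(d,d)
reach(d,f)
reach(d,g)
reach(d,j)
reach(f,a)
reach(f,d)
reach(f,f)
reach(f,g)
reach(f,j)
reach(g,a)
reach(g,d)
reach(g,f)
reach(g,g)
reach(g,h)
reach(g,i)
reach(g,j)
reach(i,a)
reach(i,d)
reach(i,f)
reach(i,g)
reach(i,h)
reach(i,j)
reach(j,a)
reach(j,d)
reach(j,f)
reach(j,g)
reach(j,h)
reach(j,i)
reach(j,j)

round 1: derive reach(a,d) via R0 from link(a,d)
round 1: derive reach(a,g) via R0 from link(a,g)
round 1: derive reach(a,j) via R0 from link(a,j)
round 1: derive reach(d,a) via R0 from link(d,a)
round 1: derive reach(d,d) via R0 from link(d,d)
round 1: derive reach(d,g) via R0 from link(d,g)
round 1: derive reach(f,f) via R0 from link(f,f)
round 1: derive reach(f,g) via R0 from link(f,g)
round 1: derive reach(g,a) via R0 from link(g,a)
round 1: derive reach(g,j) via R0 from link(g,j)
round 1: derive reach(i,f) via R0 from link(i,f)
round 1: derive reach(i,g) via R0 from link(i,g)
round 1: derive reach(i,h) via R0 from link(i,h)
round 1: derive reach(j,a) via R0 from link(j,a)
round 1: derive reach(j,j) via R0 from link(j,j)
round 1: derive reach(a,a) via R2 from link(a,d), road(d,a)
round 1: derive reach(a,f) via R2 from link(a,d), road(d,f)
round 1: derive reach(a,i) via R2 from link(a,j), road(j,i)
round 1: derive reach(d,f) via R2 from link(d,d), road(d,f)
round 1: derive reach(f,d) via R2 from link(f,f), road(f,d)
round 1: derive reach(f,j) via R2 from link(f,f), road(f,j)
round 1: derive reach(g,i) via R2 from link(g,j), road(j,i)
round 1: derive reach(i,a) via R2 from link(i,h), road(h,a)
round 1: derive reach(i,d) via R2 from link(i,f), road(f,d)
round 1: derive reach(i,j) via R2 from link(i,f), road(f,j)
round 1: derive reach(j,i) via R2 from link(j,j), road(j,i)
round 2: derive reach(a,h) via R1 from reach(a,i), link(i,h)
round 2: derive reach(d,j) via R1 from reach(d,a), link(a,j)
round 2: derive reach(f,a) via R1 from reach(f,d), link(d,a)
round 2: derive reach(g,d) via R1 from reach(g,a), link(a,d)
round 2: derive reach(g,f) via R1 from reach(g,i), link(i,f)
round 2: derive reach(g,g) via R1 from reach(g,a), link(a,g)
round 2: derive reach(g,h) via R1 from reach(g,i), link(i,h)
round 2: derive reach(j,d) via R1 from reach(j,a), link(a,d)
round 2: derive reach(j,f) via R1 from reach(j,i), link(i,f)
round 2: derive reach(j,g) via R1 from reach(j,a), link(a,g)
round 2: derive reach(j,h) via R1 from reach(j,i), link(i,h)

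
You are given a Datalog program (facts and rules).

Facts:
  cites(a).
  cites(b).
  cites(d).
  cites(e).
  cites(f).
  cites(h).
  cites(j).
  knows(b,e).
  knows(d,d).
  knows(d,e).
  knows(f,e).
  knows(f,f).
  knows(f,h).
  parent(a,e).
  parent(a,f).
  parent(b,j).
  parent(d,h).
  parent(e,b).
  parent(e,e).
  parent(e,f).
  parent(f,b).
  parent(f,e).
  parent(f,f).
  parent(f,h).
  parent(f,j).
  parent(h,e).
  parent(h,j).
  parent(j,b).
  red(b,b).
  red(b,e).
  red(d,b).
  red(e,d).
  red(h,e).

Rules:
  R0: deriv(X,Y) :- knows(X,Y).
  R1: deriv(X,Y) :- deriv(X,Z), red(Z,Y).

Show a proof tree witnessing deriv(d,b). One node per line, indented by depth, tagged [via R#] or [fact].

round 1: derive deriv(b,e) via R0 from knows(b,e)
round 1: derive deriv(d,d) via R0 from knows(d,d)
round 1: derive deriv(d,e) via R0 from knows(d,e)
round 1: derive deriv(f,e) via R0 from knows(f,e)
round 1: derive deriv(f,f) via R0 from knows(f,f)
round 1: derive deriv(f,h) via R0 from knows(f,h)
round 2: derive deriv(b,d) via R1 from deriv(b,e), red(e,d)
round 2: derive deriv(d,b) via R1 from deriv(d,d), red(d,b)
round 2: derive deriv(f,d) via R1 from deriv(f,e), red(e,d)
round 3: derive deriv(b,b) via R1 from deriv(b,d), red(d,b)
round 3: derive deriv(f,b) via R1 from deriv(f,d), red(d,b)

deriv(d,b)  [via R1]
  deriv(d,d)  [via R0]
    knows(d,d)  [fact]
  red(d,b)  [fact]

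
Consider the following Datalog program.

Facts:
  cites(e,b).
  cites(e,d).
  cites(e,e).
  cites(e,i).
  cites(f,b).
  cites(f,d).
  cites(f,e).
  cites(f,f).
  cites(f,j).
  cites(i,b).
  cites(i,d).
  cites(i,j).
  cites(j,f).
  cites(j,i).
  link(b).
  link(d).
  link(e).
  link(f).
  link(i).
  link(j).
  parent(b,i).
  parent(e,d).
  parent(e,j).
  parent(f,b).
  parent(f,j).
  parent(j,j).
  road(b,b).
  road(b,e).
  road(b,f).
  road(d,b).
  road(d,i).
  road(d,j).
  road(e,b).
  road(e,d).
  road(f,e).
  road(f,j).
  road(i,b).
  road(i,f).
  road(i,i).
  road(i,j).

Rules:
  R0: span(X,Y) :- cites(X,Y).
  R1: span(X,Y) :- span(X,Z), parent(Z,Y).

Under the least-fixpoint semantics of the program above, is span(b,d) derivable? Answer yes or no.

round 1: derive span(e,b) via R0 from cites(e,b)
round 1: derive span(e,d) via R0 from cites(e,d)
round 1: derive span(e,e) via R0 from cites(e,e)
round 1: derive span(e,i) via R0 from cites(e,i)
round 1: derive span(f,b) via R0 from cites(f,b)
round 1: derive span(f,d) via R0 from cites(f,d)
round 1: derive span(f,e) via R0 from cites(f,e)
round 1: derive span(f,f) via R0 from cites(f,f)
round 1: derive span(f,j) via R0 from cites(f,j)
round 1: derive span(i,b) via R0 from cites(i,b)
round 1: derive span(i,d) via R0 from cites(i,d)
round 1: derive span(i,j) via R0 from cites(i,j)
round 1: derive span(j,f) via R0 from cites(j,f)
round 1: derive span(j,i) via R0 from cites(j,i)
round 2: derive span(e,j) via R1 from span(e,e), parent(e,j)
round 2: derive span(f,i) via R1 from span(f,b), parent(b,i)
round 2: derive span(i,i) via R1 from span(i,b), parent(b,i)
round 2: derive span(j,b) via R1 from span(j,f), parent(f,b)
round 2: derive span(j,j) via R1 from span(j,f), parent(f,j)

no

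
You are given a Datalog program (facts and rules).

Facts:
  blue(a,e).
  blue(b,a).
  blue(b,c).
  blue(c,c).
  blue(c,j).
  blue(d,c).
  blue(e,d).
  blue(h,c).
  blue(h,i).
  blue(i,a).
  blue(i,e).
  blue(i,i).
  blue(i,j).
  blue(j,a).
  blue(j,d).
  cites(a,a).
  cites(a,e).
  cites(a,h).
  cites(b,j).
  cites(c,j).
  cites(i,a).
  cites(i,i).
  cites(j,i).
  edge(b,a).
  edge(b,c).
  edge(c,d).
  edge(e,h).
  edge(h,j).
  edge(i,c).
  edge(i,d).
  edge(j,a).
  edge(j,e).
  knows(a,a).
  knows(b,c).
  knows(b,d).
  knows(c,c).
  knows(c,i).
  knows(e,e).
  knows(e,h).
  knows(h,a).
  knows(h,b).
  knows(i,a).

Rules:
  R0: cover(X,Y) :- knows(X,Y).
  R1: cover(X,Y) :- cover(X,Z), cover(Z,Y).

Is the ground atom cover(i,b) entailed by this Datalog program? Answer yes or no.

round 1: derive cover(a,a) via R0 from knows(a,a)
round 1: derive cover(b,c) via R0 from knows(b,c)
round 1: derive cover(b,d) via R0 from knows(b,d)
round 1: derive cover(c,c) via R0 from knows(c,c)
round 1: derive cover(c,i) via R0 from knows(c,i)
round 1: derive cover(e,e) via R0 from knows(e,e)
round 1: derive cover(e,h) via R0 from knows(e,h)
round 1: derive cover(h,a) via R0 from knows(h,a)
round 1: derive cover(h,b) via R0 from knows(h,b)
round 1: derive cover(i,a) via R0 from knows(i,a)
round 2: derive cover(b,i) via R1 from cover(b,c), cover(c,i)
round 2: derive cover(c,a) via R1 from cover(c,i), cover(i,a)
round 2: derive cover(e,a) via R1 from cover(e,h), cover(h,a)
round 2: derive cover(e,b) via R1 from cover(e,h), cover(h,b)
round 2: derive cover(h,c) via R1 from cover(h,b), cover(b,c)
round 2: derive cover(h,d) via R1 from cover(h,b), cover(b,d)
round 3: derive cover(b,a) via R1 from cover(b,c), cover(c,a)
round 3: derive cover(e,c) via R1 from cover(e,b), cover(b,c)
round 3: derive cover(e,d) via R1 from cover(e,b), cover(b,d)
round 3: derive cover(e,i) via R1 from cover(e,b), cover(b,i)
round 3: derive cover(h,i) via R1 from cover(h,b), cover(b,i)

no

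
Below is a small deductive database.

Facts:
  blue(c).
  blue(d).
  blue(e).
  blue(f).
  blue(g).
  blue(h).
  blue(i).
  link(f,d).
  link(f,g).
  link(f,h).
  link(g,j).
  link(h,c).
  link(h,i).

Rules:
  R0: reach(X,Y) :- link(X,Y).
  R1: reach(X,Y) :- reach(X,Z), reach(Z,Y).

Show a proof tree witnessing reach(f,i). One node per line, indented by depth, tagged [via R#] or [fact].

reach(f,i)  [via R1]
  reach(f,h)  [via R0]
    link(f,h)  [fact]
  reach(h,i)  [via R0]
    link(h,i)  [fact]

round 1: derive reach(f,d) via R0 from link(f,d)
round 1: derive reach(f,g) via R0 from link(f,g)
round 1: derive reach(f,h) via R0 from link(f,h)
round 1: derive reach(g,j) via R0 from link(g,j)
round 1: derive reach(h,c) via R0 from link(h,c)
round 1: derive reach(h,i) via R0 from link(h,i)
round 2: derive reach(f,c) via R1 from reach(f,h), reach(h,c)
round 2: derive reach(f,i) via R1 from reach(f,h), reach(h,i)
round 2: derive reach(f,j) via R1 from reach(f,g), reach(g,j)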